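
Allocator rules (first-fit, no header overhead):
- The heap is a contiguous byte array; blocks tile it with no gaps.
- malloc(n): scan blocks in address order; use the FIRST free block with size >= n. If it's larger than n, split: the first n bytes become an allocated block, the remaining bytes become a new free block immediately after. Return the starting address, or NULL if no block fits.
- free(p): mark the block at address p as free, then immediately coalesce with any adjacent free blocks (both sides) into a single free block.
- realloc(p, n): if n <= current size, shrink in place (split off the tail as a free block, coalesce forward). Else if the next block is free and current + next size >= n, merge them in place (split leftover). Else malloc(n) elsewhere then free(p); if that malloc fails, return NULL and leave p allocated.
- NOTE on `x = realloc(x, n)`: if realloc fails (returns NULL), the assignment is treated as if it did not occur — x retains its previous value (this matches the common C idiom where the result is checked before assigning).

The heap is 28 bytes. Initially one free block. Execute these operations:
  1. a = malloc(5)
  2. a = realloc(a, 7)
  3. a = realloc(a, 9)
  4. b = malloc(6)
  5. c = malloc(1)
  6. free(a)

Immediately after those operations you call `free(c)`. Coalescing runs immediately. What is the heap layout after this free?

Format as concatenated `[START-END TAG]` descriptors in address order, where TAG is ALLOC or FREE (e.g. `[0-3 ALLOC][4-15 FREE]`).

Answer: [0-8 FREE][9-14 ALLOC][15-27 FREE]

Derivation:
Op 1: a = malloc(5) -> a = 0; heap: [0-4 ALLOC][5-27 FREE]
Op 2: a = realloc(a, 7) -> a = 0; heap: [0-6 ALLOC][7-27 FREE]
Op 3: a = realloc(a, 9) -> a = 0; heap: [0-8 ALLOC][9-27 FREE]
Op 4: b = malloc(6) -> b = 9; heap: [0-8 ALLOC][9-14 ALLOC][15-27 FREE]
Op 5: c = malloc(1) -> c = 15; heap: [0-8 ALLOC][9-14 ALLOC][15-15 ALLOC][16-27 FREE]
Op 6: free(a) -> (freed a); heap: [0-8 FREE][9-14 ALLOC][15-15 ALLOC][16-27 FREE]
free(c): c = 15 -> block [15-15 ALLOC]; mark free, coalesce with adjacent free neighbors -> [0-8 FREE][9-14 ALLOC][15-27 FREE]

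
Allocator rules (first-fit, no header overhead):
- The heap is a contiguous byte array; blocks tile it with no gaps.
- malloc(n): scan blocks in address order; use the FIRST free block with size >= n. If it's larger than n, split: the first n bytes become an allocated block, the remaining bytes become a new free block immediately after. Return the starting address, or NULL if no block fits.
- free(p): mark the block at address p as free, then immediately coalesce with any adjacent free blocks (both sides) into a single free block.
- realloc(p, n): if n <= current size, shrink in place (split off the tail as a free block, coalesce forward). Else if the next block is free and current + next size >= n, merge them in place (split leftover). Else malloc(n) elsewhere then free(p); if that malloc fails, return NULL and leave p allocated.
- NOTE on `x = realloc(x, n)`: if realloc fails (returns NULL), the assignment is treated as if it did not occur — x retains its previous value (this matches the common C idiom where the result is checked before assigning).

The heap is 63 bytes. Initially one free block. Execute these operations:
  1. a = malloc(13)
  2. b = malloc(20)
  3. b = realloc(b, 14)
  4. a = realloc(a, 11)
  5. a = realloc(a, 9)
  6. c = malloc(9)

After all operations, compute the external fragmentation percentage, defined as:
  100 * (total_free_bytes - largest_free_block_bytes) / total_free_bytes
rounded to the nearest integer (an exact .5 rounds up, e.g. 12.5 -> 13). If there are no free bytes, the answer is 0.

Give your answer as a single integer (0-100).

Answer: 13

Derivation:
Op 1: a = malloc(13) -> a = 0; heap: [0-12 ALLOC][13-62 FREE]
Op 2: b = malloc(20) -> b = 13; heap: [0-12 ALLOC][13-32 ALLOC][33-62 FREE]
Op 3: b = realloc(b, 14) -> b = 13; heap: [0-12 ALLOC][13-26 ALLOC][27-62 FREE]
Op 4: a = realloc(a, 11) -> a = 0; heap: [0-10 ALLOC][11-12 FREE][13-26 ALLOC][27-62 FREE]
Op 5: a = realloc(a, 9) -> a = 0; heap: [0-8 ALLOC][9-12 FREE][13-26 ALLOC][27-62 FREE]
Op 6: c = malloc(9) -> c = 27; heap: [0-8 ALLOC][9-12 FREE][13-26 ALLOC][27-35 ALLOC][36-62 FREE]
Free blocks: [4 27] total_free=31 largest=27 -> 100*(31-27)/31 = 400/31 ≈ 12.903 -> rounds to 13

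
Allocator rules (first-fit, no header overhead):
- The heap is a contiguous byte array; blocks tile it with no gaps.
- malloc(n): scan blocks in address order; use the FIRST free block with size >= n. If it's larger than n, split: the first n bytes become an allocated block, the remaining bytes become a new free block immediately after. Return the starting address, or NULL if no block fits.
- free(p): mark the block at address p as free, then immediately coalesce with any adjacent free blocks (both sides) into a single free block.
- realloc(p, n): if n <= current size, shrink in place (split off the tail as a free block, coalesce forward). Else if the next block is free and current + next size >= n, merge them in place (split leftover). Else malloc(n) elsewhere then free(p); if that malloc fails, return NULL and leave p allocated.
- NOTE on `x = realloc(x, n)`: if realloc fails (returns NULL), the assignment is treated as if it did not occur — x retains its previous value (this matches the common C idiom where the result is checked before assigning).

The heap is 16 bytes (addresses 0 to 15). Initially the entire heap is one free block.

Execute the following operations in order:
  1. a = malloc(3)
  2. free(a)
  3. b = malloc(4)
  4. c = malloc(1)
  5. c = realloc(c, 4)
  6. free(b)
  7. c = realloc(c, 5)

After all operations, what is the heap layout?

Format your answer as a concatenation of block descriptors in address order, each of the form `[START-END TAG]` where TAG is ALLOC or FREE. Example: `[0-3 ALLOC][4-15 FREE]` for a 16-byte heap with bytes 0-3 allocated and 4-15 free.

Answer: [0-3 FREE][4-8 ALLOC][9-15 FREE]

Derivation:
Op 1: a = malloc(3) -> a = 0; heap: [0-2 ALLOC][3-15 FREE]
Op 2: free(a) -> (freed a); heap: [0-15 FREE]
Op 3: b = malloc(4) -> b = 0; heap: [0-3 ALLOC][4-15 FREE]
Op 4: c = malloc(1) -> c = 4; heap: [0-3 ALLOC][4-4 ALLOC][5-15 FREE]
Op 5: c = realloc(c, 4) -> c = 4; heap: [0-3 ALLOC][4-7 ALLOC][8-15 FREE]
Op 6: free(b) -> (freed b); heap: [0-3 FREE][4-7 ALLOC][8-15 FREE]
Op 7: c = realloc(c, 5) -> c = 4; heap: [0-3 FREE][4-8 ALLOC][9-15 FREE]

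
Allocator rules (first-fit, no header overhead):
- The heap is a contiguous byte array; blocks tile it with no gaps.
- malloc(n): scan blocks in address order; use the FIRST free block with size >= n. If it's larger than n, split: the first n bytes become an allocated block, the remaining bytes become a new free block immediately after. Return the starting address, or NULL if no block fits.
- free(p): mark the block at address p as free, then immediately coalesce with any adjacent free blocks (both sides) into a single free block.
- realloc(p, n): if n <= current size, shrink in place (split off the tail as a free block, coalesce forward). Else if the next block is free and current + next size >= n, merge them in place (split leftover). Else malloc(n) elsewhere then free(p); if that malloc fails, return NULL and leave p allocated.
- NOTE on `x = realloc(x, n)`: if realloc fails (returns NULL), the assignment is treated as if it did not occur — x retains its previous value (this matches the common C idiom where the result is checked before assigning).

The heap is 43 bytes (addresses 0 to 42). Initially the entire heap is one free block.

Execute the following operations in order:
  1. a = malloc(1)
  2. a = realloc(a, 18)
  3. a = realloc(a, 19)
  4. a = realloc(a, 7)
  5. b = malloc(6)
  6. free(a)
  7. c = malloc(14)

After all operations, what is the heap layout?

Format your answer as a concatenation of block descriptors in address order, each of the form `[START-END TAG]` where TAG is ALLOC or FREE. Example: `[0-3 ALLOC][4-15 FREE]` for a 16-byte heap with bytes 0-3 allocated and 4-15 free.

Op 1: a = malloc(1) -> a = 0; heap: [0-0 ALLOC][1-42 FREE]
Op 2: a = realloc(a, 18) -> a = 0; heap: [0-17 ALLOC][18-42 FREE]
Op 3: a = realloc(a, 19) -> a = 0; heap: [0-18 ALLOC][19-42 FREE]
Op 4: a = realloc(a, 7) -> a = 0; heap: [0-6 ALLOC][7-42 FREE]
Op 5: b = malloc(6) -> b = 7; heap: [0-6 ALLOC][7-12 ALLOC][13-42 FREE]
Op 6: free(a) -> (freed a); heap: [0-6 FREE][7-12 ALLOC][13-42 FREE]
Op 7: c = malloc(14) -> c = 13; heap: [0-6 FREE][7-12 ALLOC][13-26 ALLOC][27-42 FREE]

Answer: [0-6 FREE][7-12 ALLOC][13-26 ALLOC][27-42 FREE]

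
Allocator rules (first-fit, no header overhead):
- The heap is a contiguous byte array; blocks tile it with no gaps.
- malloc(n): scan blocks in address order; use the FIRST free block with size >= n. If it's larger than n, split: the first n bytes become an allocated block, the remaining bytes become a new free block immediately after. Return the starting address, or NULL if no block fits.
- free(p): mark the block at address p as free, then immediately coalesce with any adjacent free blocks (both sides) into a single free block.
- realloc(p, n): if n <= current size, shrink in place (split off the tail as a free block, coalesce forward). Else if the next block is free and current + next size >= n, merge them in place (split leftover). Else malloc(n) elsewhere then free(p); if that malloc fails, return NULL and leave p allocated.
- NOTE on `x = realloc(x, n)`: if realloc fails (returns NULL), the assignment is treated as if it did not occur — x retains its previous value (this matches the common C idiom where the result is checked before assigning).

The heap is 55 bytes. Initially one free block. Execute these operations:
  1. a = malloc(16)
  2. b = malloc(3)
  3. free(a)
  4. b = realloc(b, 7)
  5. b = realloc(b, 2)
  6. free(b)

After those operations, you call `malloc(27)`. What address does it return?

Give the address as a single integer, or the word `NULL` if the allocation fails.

Answer: 0

Derivation:
Op 1: a = malloc(16) -> a = 0; heap: [0-15 ALLOC][16-54 FREE]
Op 2: b = malloc(3) -> b = 16; heap: [0-15 ALLOC][16-18 ALLOC][19-54 FREE]
Op 3: free(a) -> (freed a); heap: [0-15 FREE][16-18 ALLOC][19-54 FREE]
Op 4: b = realloc(b, 7) -> b = 16; heap: [0-15 FREE][16-22 ALLOC][23-54 FREE]
Op 5: b = realloc(b, 2) -> b = 16; heap: [0-15 FREE][16-17 ALLOC][18-54 FREE]
Op 6: free(b) -> (freed b); heap: [0-54 FREE]
malloc(27): first-fit scan over [0-54 FREE] -> 0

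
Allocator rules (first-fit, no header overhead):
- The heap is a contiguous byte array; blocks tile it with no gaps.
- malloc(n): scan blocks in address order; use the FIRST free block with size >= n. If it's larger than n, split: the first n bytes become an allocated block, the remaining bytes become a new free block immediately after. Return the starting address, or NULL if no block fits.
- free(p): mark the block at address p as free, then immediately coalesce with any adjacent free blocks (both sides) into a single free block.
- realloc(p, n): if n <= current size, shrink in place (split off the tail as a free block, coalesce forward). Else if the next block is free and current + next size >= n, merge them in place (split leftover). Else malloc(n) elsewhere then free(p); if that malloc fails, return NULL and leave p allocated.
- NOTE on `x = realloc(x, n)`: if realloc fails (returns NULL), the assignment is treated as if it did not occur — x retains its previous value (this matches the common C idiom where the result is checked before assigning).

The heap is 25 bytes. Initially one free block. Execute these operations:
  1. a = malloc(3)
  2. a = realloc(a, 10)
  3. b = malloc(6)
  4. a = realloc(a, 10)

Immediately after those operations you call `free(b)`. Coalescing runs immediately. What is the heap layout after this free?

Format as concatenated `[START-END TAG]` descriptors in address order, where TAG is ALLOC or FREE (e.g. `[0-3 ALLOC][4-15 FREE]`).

Answer: [0-9 ALLOC][10-24 FREE]

Derivation:
Op 1: a = malloc(3) -> a = 0; heap: [0-2 ALLOC][3-24 FREE]
Op 2: a = realloc(a, 10) -> a = 0; heap: [0-9 ALLOC][10-24 FREE]
Op 3: b = malloc(6) -> b = 10; heap: [0-9 ALLOC][10-15 ALLOC][16-24 FREE]
Op 4: a = realloc(a, 10) -> a = 0; heap: [0-9 ALLOC][10-15 ALLOC][16-24 FREE]
free(b): b = 10 -> block [10-15 ALLOC]; mark free, coalesce with adjacent free neighbors -> [0-9 ALLOC][10-24 FREE]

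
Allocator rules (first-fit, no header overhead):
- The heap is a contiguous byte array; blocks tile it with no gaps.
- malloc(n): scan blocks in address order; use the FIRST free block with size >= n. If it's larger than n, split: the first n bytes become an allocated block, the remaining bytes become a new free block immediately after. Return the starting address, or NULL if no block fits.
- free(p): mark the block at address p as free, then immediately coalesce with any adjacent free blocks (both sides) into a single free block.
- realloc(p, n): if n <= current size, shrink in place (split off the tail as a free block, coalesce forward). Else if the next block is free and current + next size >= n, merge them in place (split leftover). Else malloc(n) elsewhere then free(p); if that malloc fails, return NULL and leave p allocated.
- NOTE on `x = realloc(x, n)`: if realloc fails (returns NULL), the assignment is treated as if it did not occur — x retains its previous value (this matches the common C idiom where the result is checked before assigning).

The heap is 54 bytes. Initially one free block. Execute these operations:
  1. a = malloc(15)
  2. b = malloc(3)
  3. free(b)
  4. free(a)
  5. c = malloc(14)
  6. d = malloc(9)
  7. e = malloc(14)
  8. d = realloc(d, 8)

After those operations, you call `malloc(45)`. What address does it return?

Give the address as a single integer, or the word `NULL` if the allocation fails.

Answer: NULL

Derivation:
Op 1: a = malloc(15) -> a = 0; heap: [0-14 ALLOC][15-53 FREE]
Op 2: b = malloc(3) -> b = 15; heap: [0-14 ALLOC][15-17 ALLOC][18-53 FREE]
Op 3: free(b) -> (freed b); heap: [0-14 ALLOC][15-53 FREE]
Op 4: free(a) -> (freed a); heap: [0-53 FREE]
Op 5: c = malloc(14) -> c = 0; heap: [0-13 ALLOC][14-53 FREE]
Op 6: d = malloc(9) -> d = 14; heap: [0-13 ALLOC][14-22 ALLOC][23-53 FREE]
Op 7: e = malloc(14) -> e = 23; heap: [0-13 ALLOC][14-22 ALLOC][23-36 ALLOC][37-53 FREE]
Op 8: d = realloc(d, 8) -> d = 14; heap: [0-13 ALLOC][14-21 ALLOC][22-22 FREE][23-36 ALLOC][37-53 FREE]
malloc(45): first-fit scan over [0-13 ALLOC][14-21 ALLOC][22-22 FREE][23-36 ALLOC][37-53 FREE] -> NULL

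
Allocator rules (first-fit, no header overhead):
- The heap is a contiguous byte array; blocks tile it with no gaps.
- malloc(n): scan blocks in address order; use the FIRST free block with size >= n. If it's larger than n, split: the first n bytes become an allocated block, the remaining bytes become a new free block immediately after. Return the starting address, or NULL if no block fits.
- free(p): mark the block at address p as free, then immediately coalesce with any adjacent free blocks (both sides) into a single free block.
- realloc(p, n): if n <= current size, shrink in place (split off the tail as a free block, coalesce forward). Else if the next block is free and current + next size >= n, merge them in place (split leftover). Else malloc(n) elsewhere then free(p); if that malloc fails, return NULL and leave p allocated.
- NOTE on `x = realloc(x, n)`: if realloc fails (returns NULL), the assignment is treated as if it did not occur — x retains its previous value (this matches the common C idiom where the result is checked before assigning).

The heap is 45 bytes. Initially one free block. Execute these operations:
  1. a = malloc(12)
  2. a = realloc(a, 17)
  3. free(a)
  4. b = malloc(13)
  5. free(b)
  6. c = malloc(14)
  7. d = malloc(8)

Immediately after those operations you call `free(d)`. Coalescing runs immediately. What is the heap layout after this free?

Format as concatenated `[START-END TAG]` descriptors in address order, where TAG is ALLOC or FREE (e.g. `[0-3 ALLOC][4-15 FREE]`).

Answer: [0-13 ALLOC][14-44 FREE]

Derivation:
Op 1: a = malloc(12) -> a = 0; heap: [0-11 ALLOC][12-44 FREE]
Op 2: a = realloc(a, 17) -> a = 0; heap: [0-16 ALLOC][17-44 FREE]
Op 3: free(a) -> (freed a); heap: [0-44 FREE]
Op 4: b = malloc(13) -> b = 0; heap: [0-12 ALLOC][13-44 FREE]
Op 5: free(b) -> (freed b); heap: [0-44 FREE]
Op 6: c = malloc(14) -> c = 0; heap: [0-13 ALLOC][14-44 FREE]
Op 7: d = malloc(8) -> d = 14; heap: [0-13 ALLOC][14-21 ALLOC][22-44 FREE]
free(d): d = 14 -> block [14-21 ALLOC]; mark free, coalesce with adjacent free neighbors -> [0-13 ALLOC][14-44 FREE]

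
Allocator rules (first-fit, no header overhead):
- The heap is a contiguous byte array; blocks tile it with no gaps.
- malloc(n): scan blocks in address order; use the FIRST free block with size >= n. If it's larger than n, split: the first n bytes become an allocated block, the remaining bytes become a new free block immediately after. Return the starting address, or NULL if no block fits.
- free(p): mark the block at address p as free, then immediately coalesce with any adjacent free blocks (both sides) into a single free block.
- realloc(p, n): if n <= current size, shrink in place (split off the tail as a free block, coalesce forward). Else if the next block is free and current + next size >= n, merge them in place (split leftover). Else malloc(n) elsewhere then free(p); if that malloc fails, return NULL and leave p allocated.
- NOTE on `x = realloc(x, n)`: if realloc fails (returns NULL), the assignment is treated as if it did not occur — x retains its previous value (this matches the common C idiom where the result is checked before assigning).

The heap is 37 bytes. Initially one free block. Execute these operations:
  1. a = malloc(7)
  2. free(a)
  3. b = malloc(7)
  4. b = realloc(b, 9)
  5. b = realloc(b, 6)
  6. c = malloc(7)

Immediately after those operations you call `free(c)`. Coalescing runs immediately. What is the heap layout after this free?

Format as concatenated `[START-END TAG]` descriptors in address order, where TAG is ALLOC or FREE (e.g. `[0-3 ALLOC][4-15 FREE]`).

Op 1: a = malloc(7) -> a = 0; heap: [0-6 ALLOC][7-36 FREE]
Op 2: free(a) -> (freed a); heap: [0-36 FREE]
Op 3: b = malloc(7) -> b = 0; heap: [0-6 ALLOC][7-36 FREE]
Op 4: b = realloc(b, 9) -> b = 0; heap: [0-8 ALLOC][9-36 FREE]
Op 5: b = realloc(b, 6) -> b = 0; heap: [0-5 ALLOC][6-36 FREE]
Op 6: c = malloc(7) -> c = 6; heap: [0-5 ALLOC][6-12 ALLOC][13-36 FREE]
free(c): c = 6 -> block [6-12 ALLOC]; mark free, coalesce with adjacent free neighbors -> [0-5 ALLOC][6-36 FREE]

Answer: [0-5 ALLOC][6-36 FREE]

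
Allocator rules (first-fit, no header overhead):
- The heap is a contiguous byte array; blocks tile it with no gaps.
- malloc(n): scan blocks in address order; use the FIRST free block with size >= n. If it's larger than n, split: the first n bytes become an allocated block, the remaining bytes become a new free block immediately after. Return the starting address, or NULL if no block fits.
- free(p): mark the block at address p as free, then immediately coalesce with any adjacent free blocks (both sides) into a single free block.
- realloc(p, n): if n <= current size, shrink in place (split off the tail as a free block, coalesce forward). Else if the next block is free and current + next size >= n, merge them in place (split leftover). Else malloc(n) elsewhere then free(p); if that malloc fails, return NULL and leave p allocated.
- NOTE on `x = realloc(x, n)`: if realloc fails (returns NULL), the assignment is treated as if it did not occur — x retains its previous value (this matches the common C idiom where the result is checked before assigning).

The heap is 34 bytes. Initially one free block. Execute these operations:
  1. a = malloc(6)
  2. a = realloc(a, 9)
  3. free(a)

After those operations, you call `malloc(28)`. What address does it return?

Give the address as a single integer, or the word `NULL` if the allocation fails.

Op 1: a = malloc(6) -> a = 0; heap: [0-5 ALLOC][6-33 FREE]
Op 2: a = realloc(a, 9) -> a = 0; heap: [0-8 ALLOC][9-33 FREE]
Op 3: free(a) -> (freed a); heap: [0-33 FREE]
malloc(28): first-fit scan over [0-33 FREE] -> 0

Answer: 0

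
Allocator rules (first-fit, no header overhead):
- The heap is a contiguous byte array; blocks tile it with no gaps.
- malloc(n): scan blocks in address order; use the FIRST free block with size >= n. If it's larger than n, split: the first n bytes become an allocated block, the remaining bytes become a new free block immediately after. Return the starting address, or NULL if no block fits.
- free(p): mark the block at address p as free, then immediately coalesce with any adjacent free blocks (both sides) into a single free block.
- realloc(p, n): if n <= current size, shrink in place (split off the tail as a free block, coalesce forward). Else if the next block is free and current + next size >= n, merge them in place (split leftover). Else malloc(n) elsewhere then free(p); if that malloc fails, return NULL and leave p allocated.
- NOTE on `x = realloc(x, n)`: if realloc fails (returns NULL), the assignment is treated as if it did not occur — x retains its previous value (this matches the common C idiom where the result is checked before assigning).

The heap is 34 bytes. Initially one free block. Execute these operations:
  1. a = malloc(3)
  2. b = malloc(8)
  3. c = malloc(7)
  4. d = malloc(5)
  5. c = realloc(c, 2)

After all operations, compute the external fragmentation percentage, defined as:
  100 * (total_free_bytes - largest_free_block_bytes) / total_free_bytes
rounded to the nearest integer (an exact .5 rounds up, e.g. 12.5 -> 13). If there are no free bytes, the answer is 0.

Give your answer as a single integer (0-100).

Op 1: a = malloc(3) -> a = 0; heap: [0-2 ALLOC][3-33 FREE]
Op 2: b = malloc(8) -> b = 3; heap: [0-2 ALLOC][3-10 ALLOC][11-33 FREE]
Op 3: c = malloc(7) -> c = 11; heap: [0-2 ALLOC][3-10 ALLOC][11-17 ALLOC][18-33 FREE]
Op 4: d = malloc(5) -> d = 18; heap: [0-2 ALLOC][3-10 ALLOC][11-17 ALLOC][18-22 ALLOC][23-33 FREE]
Op 5: c = realloc(c, 2) -> c = 11; heap: [0-2 ALLOC][3-10 ALLOC][11-12 ALLOC][13-17 FREE][18-22 ALLOC][23-33 FREE]
Free blocks: [5 11] total_free=16 largest=11 -> 100*(16-11)/16 = 500/16 = 31.25 -> rounds to 31

Answer: 31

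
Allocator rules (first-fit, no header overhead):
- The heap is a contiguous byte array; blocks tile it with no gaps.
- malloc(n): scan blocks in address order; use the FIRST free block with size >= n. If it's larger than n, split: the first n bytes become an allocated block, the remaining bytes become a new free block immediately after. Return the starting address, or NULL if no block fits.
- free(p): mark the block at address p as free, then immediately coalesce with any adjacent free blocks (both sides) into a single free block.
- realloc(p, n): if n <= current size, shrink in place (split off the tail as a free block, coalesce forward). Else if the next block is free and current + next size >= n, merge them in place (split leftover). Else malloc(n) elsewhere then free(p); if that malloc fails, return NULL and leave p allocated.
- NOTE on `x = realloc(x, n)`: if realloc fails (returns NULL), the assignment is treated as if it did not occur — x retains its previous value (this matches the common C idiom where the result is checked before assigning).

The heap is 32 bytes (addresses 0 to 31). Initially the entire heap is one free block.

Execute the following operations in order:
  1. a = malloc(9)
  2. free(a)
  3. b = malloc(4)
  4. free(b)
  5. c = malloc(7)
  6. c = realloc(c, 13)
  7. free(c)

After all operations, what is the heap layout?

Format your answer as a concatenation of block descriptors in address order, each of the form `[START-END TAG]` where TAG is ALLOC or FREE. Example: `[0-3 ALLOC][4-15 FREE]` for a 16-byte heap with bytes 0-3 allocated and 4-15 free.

Op 1: a = malloc(9) -> a = 0; heap: [0-8 ALLOC][9-31 FREE]
Op 2: free(a) -> (freed a); heap: [0-31 FREE]
Op 3: b = malloc(4) -> b = 0; heap: [0-3 ALLOC][4-31 FREE]
Op 4: free(b) -> (freed b); heap: [0-31 FREE]
Op 5: c = malloc(7) -> c = 0; heap: [0-6 ALLOC][7-31 FREE]
Op 6: c = realloc(c, 13) -> c = 0; heap: [0-12 ALLOC][13-31 FREE]
Op 7: free(c) -> (freed c); heap: [0-31 FREE]

Answer: [0-31 FREE]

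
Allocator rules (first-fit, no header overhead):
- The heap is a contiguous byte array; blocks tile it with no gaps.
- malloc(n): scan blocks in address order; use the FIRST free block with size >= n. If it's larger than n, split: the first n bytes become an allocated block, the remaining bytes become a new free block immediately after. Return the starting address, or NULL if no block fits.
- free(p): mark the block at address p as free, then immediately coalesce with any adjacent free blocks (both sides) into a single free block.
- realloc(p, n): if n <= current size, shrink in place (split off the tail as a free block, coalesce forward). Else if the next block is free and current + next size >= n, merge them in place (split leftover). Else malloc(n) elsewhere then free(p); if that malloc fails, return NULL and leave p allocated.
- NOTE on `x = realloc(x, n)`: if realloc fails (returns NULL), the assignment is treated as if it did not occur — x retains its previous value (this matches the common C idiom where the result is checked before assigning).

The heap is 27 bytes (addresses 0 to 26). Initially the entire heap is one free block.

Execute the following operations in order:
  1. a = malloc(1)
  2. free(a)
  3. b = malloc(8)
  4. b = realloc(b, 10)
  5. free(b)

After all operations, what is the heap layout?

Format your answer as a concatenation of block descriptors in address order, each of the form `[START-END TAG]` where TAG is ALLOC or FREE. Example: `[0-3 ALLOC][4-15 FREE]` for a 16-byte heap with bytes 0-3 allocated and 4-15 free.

Op 1: a = malloc(1) -> a = 0; heap: [0-0 ALLOC][1-26 FREE]
Op 2: free(a) -> (freed a); heap: [0-26 FREE]
Op 3: b = malloc(8) -> b = 0; heap: [0-7 ALLOC][8-26 FREE]
Op 4: b = realloc(b, 10) -> b = 0; heap: [0-9 ALLOC][10-26 FREE]
Op 5: free(b) -> (freed b); heap: [0-26 FREE]

Answer: [0-26 FREE]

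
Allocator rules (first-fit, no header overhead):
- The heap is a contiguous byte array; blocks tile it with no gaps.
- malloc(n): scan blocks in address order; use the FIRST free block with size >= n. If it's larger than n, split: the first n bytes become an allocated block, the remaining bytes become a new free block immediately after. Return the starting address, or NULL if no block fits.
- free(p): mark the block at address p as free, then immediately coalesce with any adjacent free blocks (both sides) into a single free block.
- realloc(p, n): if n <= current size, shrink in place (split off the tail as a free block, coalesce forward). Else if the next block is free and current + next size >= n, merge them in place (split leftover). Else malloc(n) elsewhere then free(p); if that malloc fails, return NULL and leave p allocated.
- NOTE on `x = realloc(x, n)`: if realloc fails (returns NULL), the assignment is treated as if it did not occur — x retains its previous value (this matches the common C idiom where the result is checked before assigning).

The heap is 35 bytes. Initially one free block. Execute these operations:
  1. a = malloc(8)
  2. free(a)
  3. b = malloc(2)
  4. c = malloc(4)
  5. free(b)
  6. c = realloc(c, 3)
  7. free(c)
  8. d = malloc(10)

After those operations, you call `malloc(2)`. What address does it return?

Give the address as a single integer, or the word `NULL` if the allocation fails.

Answer: 10

Derivation:
Op 1: a = malloc(8) -> a = 0; heap: [0-7 ALLOC][8-34 FREE]
Op 2: free(a) -> (freed a); heap: [0-34 FREE]
Op 3: b = malloc(2) -> b = 0; heap: [0-1 ALLOC][2-34 FREE]
Op 4: c = malloc(4) -> c = 2; heap: [0-1 ALLOC][2-5 ALLOC][6-34 FREE]
Op 5: free(b) -> (freed b); heap: [0-1 FREE][2-5 ALLOC][6-34 FREE]
Op 6: c = realloc(c, 3) -> c = 2; heap: [0-1 FREE][2-4 ALLOC][5-34 FREE]
Op 7: free(c) -> (freed c); heap: [0-34 FREE]
Op 8: d = malloc(10) -> d = 0; heap: [0-9 ALLOC][10-34 FREE]
malloc(2): first-fit scan over [0-9 ALLOC][10-34 FREE] -> 10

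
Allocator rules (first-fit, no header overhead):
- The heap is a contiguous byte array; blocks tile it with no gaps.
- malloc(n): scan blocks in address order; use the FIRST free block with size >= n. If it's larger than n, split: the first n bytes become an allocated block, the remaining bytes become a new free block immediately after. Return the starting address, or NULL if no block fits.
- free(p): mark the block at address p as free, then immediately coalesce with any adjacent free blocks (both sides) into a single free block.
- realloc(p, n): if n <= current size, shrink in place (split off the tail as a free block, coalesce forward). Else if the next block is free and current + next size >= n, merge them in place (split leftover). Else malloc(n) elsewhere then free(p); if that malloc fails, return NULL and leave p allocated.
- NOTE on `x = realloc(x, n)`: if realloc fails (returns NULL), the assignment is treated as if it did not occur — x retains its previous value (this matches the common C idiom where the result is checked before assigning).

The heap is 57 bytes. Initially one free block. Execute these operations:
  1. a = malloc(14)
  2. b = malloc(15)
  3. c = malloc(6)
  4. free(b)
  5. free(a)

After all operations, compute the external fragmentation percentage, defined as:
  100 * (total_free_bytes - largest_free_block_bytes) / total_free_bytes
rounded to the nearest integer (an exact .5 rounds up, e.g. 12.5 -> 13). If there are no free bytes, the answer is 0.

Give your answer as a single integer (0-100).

Answer: 43

Derivation:
Op 1: a = malloc(14) -> a = 0; heap: [0-13 ALLOC][14-56 FREE]
Op 2: b = malloc(15) -> b = 14; heap: [0-13 ALLOC][14-28 ALLOC][29-56 FREE]
Op 3: c = malloc(6) -> c = 29; heap: [0-13 ALLOC][14-28 ALLOC][29-34 ALLOC][35-56 FREE]
Op 4: free(b) -> (freed b); heap: [0-13 ALLOC][14-28 FREE][29-34 ALLOC][35-56 FREE]
Op 5: free(a) -> (freed a); heap: [0-28 FREE][29-34 ALLOC][35-56 FREE]
Free blocks: [29 22] total_free=51 largest=29 -> 100*(51-29)/51 = 2200/51 ≈ 43.137 -> rounds to 43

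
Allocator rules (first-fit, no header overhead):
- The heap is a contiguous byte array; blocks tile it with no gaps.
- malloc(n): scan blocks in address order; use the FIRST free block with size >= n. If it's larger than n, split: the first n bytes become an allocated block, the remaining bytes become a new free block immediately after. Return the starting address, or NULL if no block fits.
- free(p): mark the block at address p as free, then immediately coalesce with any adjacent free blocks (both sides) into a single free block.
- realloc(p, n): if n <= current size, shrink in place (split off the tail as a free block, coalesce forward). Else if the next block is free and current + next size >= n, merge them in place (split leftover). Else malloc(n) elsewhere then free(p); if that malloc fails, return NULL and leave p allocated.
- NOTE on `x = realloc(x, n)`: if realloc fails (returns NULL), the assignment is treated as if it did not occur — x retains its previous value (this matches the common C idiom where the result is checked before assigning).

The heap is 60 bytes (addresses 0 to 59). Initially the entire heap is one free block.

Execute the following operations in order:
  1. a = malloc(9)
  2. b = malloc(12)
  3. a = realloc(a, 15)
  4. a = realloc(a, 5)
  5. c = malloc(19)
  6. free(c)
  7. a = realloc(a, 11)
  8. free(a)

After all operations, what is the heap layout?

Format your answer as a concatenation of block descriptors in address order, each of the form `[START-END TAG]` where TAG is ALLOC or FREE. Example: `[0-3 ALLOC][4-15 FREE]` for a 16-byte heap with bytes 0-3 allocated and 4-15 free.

Answer: [0-8 FREE][9-20 ALLOC][21-59 FREE]

Derivation:
Op 1: a = malloc(9) -> a = 0; heap: [0-8 ALLOC][9-59 FREE]
Op 2: b = malloc(12) -> b = 9; heap: [0-8 ALLOC][9-20 ALLOC][21-59 FREE]
Op 3: a = realloc(a, 15) -> a = 21; heap: [0-8 FREE][9-20 ALLOC][21-35 ALLOC][36-59 FREE]
Op 4: a = realloc(a, 5) -> a = 21; heap: [0-8 FREE][9-20 ALLOC][21-25 ALLOC][26-59 FREE]
Op 5: c = malloc(19) -> c = 26; heap: [0-8 FREE][9-20 ALLOC][21-25 ALLOC][26-44 ALLOC][45-59 FREE]
Op 6: free(c) -> (freed c); heap: [0-8 FREE][9-20 ALLOC][21-25 ALLOC][26-59 FREE]
Op 7: a = realloc(a, 11) -> a = 21; heap: [0-8 FREE][9-20 ALLOC][21-31 ALLOC][32-59 FREE]
Op 8: free(a) -> (freed a); heap: [0-8 FREE][9-20 ALLOC][21-59 FREE]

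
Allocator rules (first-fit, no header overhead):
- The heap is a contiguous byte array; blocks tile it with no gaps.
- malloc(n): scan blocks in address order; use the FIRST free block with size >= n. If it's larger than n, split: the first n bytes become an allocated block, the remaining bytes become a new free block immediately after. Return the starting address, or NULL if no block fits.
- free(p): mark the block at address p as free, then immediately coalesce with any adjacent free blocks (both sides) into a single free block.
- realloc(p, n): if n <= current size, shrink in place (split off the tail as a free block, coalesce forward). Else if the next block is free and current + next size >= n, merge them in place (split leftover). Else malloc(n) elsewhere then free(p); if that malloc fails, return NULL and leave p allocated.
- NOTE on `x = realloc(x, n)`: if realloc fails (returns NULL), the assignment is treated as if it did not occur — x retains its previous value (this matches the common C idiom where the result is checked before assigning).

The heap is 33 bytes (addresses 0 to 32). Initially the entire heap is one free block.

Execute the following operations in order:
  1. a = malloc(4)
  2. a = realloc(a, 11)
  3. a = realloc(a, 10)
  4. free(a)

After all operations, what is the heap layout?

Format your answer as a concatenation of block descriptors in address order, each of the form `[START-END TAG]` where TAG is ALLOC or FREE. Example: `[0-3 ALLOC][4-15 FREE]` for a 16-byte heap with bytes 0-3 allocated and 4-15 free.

Answer: [0-32 FREE]

Derivation:
Op 1: a = malloc(4) -> a = 0; heap: [0-3 ALLOC][4-32 FREE]
Op 2: a = realloc(a, 11) -> a = 0; heap: [0-10 ALLOC][11-32 FREE]
Op 3: a = realloc(a, 10) -> a = 0; heap: [0-9 ALLOC][10-32 FREE]
Op 4: free(a) -> (freed a); heap: [0-32 FREE]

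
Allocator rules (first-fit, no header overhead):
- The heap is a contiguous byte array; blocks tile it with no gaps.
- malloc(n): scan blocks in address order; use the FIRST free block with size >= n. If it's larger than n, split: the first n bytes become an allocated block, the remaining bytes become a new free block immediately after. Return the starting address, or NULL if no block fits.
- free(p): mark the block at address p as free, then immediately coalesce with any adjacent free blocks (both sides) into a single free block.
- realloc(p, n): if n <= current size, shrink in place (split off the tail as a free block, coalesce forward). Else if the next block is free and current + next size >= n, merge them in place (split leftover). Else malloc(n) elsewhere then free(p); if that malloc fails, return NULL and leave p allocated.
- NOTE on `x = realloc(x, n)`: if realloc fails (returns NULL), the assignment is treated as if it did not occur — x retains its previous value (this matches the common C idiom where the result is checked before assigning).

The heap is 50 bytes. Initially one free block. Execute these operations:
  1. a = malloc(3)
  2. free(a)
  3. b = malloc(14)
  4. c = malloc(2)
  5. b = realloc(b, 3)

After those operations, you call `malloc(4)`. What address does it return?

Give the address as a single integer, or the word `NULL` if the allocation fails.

Answer: 3

Derivation:
Op 1: a = malloc(3) -> a = 0; heap: [0-2 ALLOC][3-49 FREE]
Op 2: free(a) -> (freed a); heap: [0-49 FREE]
Op 3: b = malloc(14) -> b = 0; heap: [0-13 ALLOC][14-49 FREE]
Op 4: c = malloc(2) -> c = 14; heap: [0-13 ALLOC][14-15 ALLOC][16-49 FREE]
Op 5: b = realloc(b, 3) -> b = 0; heap: [0-2 ALLOC][3-13 FREE][14-15 ALLOC][16-49 FREE]
malloc(4): first-fit scan over [0-2 ALLOC][3-13 FREE][14-15 ALLOC][16-49 FREE] -> 3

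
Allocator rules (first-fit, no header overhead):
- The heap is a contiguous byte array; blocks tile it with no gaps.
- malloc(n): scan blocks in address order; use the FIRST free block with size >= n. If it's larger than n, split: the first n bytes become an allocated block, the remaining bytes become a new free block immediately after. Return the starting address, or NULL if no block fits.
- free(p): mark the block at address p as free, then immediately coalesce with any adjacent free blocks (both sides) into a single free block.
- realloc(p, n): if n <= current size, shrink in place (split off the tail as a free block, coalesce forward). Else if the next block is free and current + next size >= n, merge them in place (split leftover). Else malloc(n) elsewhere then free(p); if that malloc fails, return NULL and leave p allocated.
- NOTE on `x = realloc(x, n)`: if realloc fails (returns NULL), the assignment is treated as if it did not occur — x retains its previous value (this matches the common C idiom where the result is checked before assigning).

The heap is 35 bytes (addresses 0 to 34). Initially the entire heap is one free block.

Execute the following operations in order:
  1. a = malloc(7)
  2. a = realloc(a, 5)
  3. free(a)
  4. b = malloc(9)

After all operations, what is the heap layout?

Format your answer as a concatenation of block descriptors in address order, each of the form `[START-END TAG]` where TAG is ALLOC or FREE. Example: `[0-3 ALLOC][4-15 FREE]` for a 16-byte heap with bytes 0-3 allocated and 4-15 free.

Op 1: a = malloc(7) -> a = 0; heap: [0-6 ALLOC][7-34 FREE]
Op 2: a = realloc(a, 5) -> a = 0; heap: [0-4 ALLOC][5-34 FREE]
Op 3: free(a) -> (freed a); heap: [0-34 FREE]
Op 4: b = malloc(9) -> b = 0; heap: [0-8 ALLOC][9-34 FREE]

Answer: [0-8 ALLOC][9-34 FREE]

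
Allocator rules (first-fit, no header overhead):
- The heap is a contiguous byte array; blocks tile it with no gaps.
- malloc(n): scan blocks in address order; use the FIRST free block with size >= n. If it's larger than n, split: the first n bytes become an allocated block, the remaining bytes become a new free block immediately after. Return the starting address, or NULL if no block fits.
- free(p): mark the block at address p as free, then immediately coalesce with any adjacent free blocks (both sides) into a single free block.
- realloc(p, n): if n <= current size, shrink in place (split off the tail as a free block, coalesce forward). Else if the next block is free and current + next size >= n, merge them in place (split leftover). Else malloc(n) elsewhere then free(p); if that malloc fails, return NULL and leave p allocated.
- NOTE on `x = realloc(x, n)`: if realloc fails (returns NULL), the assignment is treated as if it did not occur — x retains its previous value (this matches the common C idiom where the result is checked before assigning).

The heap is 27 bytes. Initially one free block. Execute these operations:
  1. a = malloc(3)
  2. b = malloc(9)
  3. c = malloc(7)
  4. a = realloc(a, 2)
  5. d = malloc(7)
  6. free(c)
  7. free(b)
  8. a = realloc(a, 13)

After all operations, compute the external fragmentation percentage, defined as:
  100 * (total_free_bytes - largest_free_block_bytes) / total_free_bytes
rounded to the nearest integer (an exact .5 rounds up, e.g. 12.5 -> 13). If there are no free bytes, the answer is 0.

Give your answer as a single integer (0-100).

Op 1: a = malloc(3) -> a = 0; heap: [0-2 ALLOC][3-26 FREE]
Op 2: b = malloc(9) -> b = 3; heap: [0-2 ALLOC][3-11 ALLOC][12-26 FREE]
Op 3: c = malloc(7) -> c = 12; heap: [0-2 ALLOC][3-11 ALLOC][12-18 ALLOC][19-26 FREE]
Op 4: a = realloc(a, 2) -> a = 0; heap: [0-1 ALLOC][2-2 FREE][3-11 ALLOC][12-18 ALLOC][19-26 FREE]
Op 5: d = malloc(7) -> d = 19; heap: [0-1 ALLOC][2-2 FREE][3-11 ALLOC][12-18 ALLOC][19-25 ALLOC][26-26 FREE]
Op 6: free(c) -> (freed c); heap: [0-1 ALLOC][2-2 FREE][3-11 ALLOC][12-18 FREE][19-25 ALLOC][26-26 FREE]
Op 7: free(b) -> (freed b); heap: [0-1 ALLOC][2-18 FREE][19-25 ALLOC][26-26 FREE]
Op 8: a = realloc(a, 13) -> a = 0; heap: [0-12 ALLOC][13-18 FREE][19-25 ALLOC][26-26 FREE]
Free blocks: [6 1] total_free=7 largest=6 -> 100*(7-6)/7 = 100/7 ≈ 14.286 -> rounds to 14

Answer: 14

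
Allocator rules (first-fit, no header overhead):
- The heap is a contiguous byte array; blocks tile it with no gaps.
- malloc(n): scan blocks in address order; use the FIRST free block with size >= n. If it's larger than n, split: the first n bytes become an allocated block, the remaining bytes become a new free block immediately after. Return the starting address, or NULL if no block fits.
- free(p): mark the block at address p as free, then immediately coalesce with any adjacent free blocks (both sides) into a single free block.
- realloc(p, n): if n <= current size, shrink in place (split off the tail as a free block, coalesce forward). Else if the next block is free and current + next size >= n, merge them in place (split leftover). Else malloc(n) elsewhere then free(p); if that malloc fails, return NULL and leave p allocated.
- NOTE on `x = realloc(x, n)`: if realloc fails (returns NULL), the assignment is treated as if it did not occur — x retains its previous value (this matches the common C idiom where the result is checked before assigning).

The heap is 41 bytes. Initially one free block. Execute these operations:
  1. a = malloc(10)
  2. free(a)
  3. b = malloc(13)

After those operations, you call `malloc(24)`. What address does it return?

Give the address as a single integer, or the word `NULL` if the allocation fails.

Op 1: a = malloc(10) -> a = 0; heap: [0-9 ALLOC][10-40 FREE]
Op 2: free(a) -> (freed a); heap: [0-40 FREE]
Op 3: b = malloc(13) -> b = 0; heap: [0-12 ALLOC][13-40 FREE]
malloc(24): first-fit scan over [0-12 ALLOC][13-40 FREE] -> 13

Answer: 13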